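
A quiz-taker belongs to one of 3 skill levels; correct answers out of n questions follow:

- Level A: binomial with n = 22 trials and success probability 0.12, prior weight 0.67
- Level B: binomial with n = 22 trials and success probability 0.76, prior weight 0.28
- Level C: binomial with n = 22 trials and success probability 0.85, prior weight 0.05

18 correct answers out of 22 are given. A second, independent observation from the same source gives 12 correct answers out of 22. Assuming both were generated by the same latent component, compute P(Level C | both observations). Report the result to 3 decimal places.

0.007

The responsibility of component k is P(Z=k) f_k(x) divided by Σ_j P(Z=j) f_j(x).
Since both observations come from the same component, the likelihood for component k is f_k(x₁)·f_k(x₂).
  L_A = [C(22,18)·0.12^18·0.88^4 = 7315·2.66233e-17·0.599695 = 1.1679e-13] × [1.60571e-06] = 1.87532e-19
  L_B = [C(22,18)·0.76^18·0.24^4 = 7315·0.00715558·0.00331776 = 0.173662] × [0.0152245] = 0.00264391
  L_C = [C(22,18)·0.85^18·0.15^4 = 7315·0.0536464·0.00050625 = 0.198664] × [0.000530403] = 0.000105372
Unnormalised posteriors:
  P(Z=A)·L_A = 0.67 × 1.87532e-19 = 1.25647e-19
  P(Z=B)·L_B = 0.28 × 0.00264391 = 0.000740294
  P(Z=C)·L_C = 0.05 × 0.000105372 = 5.26861e-06
Normaliser: 1.25647e-19 + 0.000740294 + 5.26861e-06 = 0.000745562
So the posterior for Level C is 5.26861e-06 / 0.000745562 ≈ 0.007.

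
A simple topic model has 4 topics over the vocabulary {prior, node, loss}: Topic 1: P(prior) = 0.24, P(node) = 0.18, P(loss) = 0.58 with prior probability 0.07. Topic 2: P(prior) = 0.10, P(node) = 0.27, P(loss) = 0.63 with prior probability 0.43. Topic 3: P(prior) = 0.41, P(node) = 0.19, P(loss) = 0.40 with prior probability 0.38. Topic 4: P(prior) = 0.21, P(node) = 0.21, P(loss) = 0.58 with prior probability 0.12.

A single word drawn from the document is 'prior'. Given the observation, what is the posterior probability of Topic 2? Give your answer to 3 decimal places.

By Bayes' theorem, P(k | x) = P(Z=k) f_k(x) / Σ_j P(Z=j) f_j(x).
Evaluate each component's likelihood at the observed value:
  f_1 = 0.24
  f_2 = 0.1
  f_3 = 0.41
  f_4 = 0.21
Multiply by the mixture weights:
  P(Z=1)·f_1 = 0.07 × 0.24 = 0.0168
  P(Z=2)·f_2 = 0.43 × 0.1 = 0.043
  P(Z=3)·f_3 = 0.38 × 0.41 = 0.1558
  P(Z=4)·f_4 = 0.12 × 0.21 = 0.0252
Denominator: 0.0168 + 0.043 + 0.1558 + 0.0252 = 0.2408
P(Topic 2 | 'prior') = 0.043 / 0.2408 ≈ 0.179

0.179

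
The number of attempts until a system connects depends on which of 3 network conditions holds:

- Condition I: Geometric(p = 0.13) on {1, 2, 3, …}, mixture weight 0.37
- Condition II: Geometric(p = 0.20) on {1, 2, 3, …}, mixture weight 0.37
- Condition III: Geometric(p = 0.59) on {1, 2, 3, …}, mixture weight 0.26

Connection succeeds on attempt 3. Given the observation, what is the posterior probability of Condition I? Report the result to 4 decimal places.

The responsibility of component k is P(Z=k) f_k(x) divided by Σ_j P(Z=j) f_j(x).
Component likelihoods at x = 3:
  f_I = 0.098397
  f_II = 0.128
  f_III = 0.099179
Unnormalised posteriors:
  P(Z=I)·f_I = 0.37 × 0.098397 = 0.0364069
  P(Z=II)·f_II = 0.37 × 0.128 = 0.04736
  P(Z=III)·f_III = 0.26 × 0.099179 = 0.0257865
Sum: 0.0364069 + 0.04736 + 0.0257865 = 0.109553
Responsibility of Condition I: 0.0364069 / 0.109553 ≈ 0.3323

0.3323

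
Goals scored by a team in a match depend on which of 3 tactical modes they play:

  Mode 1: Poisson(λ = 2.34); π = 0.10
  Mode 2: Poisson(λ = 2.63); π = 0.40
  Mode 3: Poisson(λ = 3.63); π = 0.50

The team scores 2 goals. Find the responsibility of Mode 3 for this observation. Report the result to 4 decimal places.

Apply Bayes' rule: the posterior for each component is proportional to its prior times its likelihood at x.
Evaluate each component's likelihood at the observed value:
  f_1 = e^(−2.34)·2.34^2/2! = 0.263726
  f_2 = e^(−2.63)·2.63^2/2! = 0.24928
  f_3 = e^(−3.63)·3.63^2/2! = 0.174701
Prior × likelihood for each component:
  w_1·f_1 = 0.10 × 0.263726 = 0.0263726
  w_2·f_2 = 0.40 × 0.24928 = 0.0997119
  w_3·f_3 = 0.50 × 0.174701 = 0.0873503
Normaliser: 0.0263726 + 0.0997119 + 0.0873503 = 0.213435
P(Mode 3 | the observation) = 0.0873503 / 0.213435 ≈ 0.4093

0.4093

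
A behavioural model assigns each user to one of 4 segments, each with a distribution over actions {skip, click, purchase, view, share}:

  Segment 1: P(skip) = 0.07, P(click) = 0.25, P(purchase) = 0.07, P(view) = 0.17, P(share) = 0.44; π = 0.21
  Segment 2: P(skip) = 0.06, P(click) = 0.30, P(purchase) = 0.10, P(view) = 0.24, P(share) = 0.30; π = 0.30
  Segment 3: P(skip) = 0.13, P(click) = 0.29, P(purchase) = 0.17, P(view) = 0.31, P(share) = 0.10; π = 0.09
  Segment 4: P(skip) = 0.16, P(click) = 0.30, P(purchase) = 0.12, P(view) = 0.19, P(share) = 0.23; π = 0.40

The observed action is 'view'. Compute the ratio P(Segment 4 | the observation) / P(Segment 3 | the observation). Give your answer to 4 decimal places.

Since P(k|x) ∝ π_k f_k(x), the posterior odds are π_i f_i(x) / (π_j f_j(x)).
Component likelihoods at x = 'view':
  f_1 = 0.17
  f_2 = 0.24
  f_3 = 0.31
  f_4 = 0.19
0.076 / 0.0279 ≈ 2.7240

2.7240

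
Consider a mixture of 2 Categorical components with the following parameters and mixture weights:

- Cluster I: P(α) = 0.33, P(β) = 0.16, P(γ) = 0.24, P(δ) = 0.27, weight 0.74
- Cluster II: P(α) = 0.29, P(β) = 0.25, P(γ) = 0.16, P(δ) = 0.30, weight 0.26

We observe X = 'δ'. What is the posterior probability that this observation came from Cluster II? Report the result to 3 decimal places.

0.281

P(component k | x) = π_k·f_k(x) / marginal(x), where marginal(x) = Σ_j π_j·f_j(x).
Evaluate each component's likelihood at the observed value:
  f_I = 0.27
  f_II = 0.3
Multiply by the mixture weights:
  π_I·f_I = 0.74 × 0.27 = 0.1998
  π_II·f_II = 0.26 × 0.3 = 0.078
Marginal: 0.1998 + 0.078 = 0.2778
So the posterior for Cluster II is 0.078 / 0.2778 ≈ 0.281.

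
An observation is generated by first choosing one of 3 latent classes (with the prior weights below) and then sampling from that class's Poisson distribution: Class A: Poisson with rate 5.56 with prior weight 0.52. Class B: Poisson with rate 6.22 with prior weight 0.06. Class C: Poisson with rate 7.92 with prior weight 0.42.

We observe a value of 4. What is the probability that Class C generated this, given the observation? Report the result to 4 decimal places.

0.2231

By Bayes' theorem, P(k | x) = P(Z=k) f_k(x) / Σ_j P(Z=j) f_j(x).
Poisson probabilities:
  f_A = e^(−5.56)·5.56^4/4! = 0.153254
  f_B = e^(−6.22)·6.22^4/4! = 0.124062
  f_C = e^(−7.92)·7.92^4/4! = 0.0595768
Weight by the priors:
  P(Z=A)·f_A = 0.52 × 0.153254 = 0.0796919
  P(Z=B)·f_B = 0.06 × 0.124062 = 0.00744372
  P(Z=C)·f_C = 0.42 × 0.0595768 = 0.0250223
Marginal: 0.0796919 + 0.00744372 + 0.0250223 = 0.112158
P(Class C | x) = 0.0250223 / 0.112158 ≈ 0.2231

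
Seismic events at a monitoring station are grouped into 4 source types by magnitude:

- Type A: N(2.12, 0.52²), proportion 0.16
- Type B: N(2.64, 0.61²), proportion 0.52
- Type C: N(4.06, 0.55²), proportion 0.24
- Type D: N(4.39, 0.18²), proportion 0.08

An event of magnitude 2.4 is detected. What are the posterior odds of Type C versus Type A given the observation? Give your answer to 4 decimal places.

0.0172

Posterior odds = (π_i f_i(x)) / (π_j f_j(x)); the normalising sum cancels.
Normal densities:
  L_A = 0.663662
  L_B = 0.605294
  L_C = 0.00762889
  L_D = 6.37895e-27
Posterior odds = (π_C·L_C) / (π_A·L_A) = (0.24·0.00762889) / (0.16·0.663662) = 0.00183093 / 0.106186 ≈ 0.0172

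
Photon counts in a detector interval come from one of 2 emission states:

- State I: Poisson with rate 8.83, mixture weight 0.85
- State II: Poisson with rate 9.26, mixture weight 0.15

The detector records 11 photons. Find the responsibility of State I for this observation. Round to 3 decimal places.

0.838

Apply Bayes' rule: the posterior for each component is proportional to its prior times its likelihood at x.
Component likelihoods at x = 11 photons:
  f_I = e^(−8.83)·8.83^11/11! = 0.0932377
  f_II = e^(−9.26)·9.26^11/11! = 0.102329
Multiply by the mixture weights:
  w_I·f_I = 0.85 × 0.0932377 = 0.0792521
  w_II·f_II = 0.15 × 0.102329 = 0.0153493
Denominator: 0.0792521 + 0.0153493 = 0.0946014
P(State I | 11 photons) ≈ 0.838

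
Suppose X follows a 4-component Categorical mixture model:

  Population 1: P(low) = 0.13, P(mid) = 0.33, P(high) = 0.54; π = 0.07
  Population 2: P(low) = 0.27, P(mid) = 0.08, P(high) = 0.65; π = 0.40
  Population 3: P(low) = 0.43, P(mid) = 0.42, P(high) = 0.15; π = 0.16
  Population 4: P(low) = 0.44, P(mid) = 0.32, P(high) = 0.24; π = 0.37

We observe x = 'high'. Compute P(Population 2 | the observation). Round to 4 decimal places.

0.6332

Apply Bayes' rule: the posterior for each component is proportional to its prior times its likelihood at x.
Categorical probabilities:
  p_1 = P(high | comp) = 0.54
  p_2 = P(high | comp) = 0.65
  p_3 = P(high | comp) = 0.15
  p_4 = P(high | comp) = 0.24
Prior × likelihood for each component:
  π_1·p_1 = 0.07 × 0.54 = 0.0378
  π_2·p_2 = 0.40 × 0.65 = 0.26
  π_3·p_3 = 0.16 × 0.15 = 0.024
  π_4·p_4 = 0.37 × 0.24 = 0.0888
Denominator: 0.0378 + 0.26 + 0.024 + 0.0888 = 0.4106
P(Population 2 | x) = 0.26 / 0.4106 ≈ 0.6332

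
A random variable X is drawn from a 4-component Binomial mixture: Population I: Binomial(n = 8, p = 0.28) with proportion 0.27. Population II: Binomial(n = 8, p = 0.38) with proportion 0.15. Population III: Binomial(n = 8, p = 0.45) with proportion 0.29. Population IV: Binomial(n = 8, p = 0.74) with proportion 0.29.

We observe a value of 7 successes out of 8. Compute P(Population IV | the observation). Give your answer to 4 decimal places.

0.9263

P(component k | x) = P(Z=k)·f_k(x) / marginal(x), where marginal(x) = Σ_j P(Z=j)·f_j(x).
Binomial probabilities:
  L_I = 0.000777193
  L_II = 0.00567501
  L_III = 0.0164415
  L_IV = 0.252747
Unnormalised posteriors:
  P(Z=I)·L_I = 0.27 × 0.000777193 = 0.000209842
  P(Z=II)·L_II = 0.15 × 0.00567501 = 0.000851252
  P(Z=III)·L_III = 0.29 × 0.0164415 = 0.00476802
  P(Z=IV)·L_IV = 0.29 × 0.252747 = 0.0732965
Normaliser: 0.000209842 + 0.000851252 + 0.00476802 + 0.0732965 = 0.0791256
P(Population IV | 7 successes out of 8) = 0.0732965 / 0.0791256 ≈ 0.9263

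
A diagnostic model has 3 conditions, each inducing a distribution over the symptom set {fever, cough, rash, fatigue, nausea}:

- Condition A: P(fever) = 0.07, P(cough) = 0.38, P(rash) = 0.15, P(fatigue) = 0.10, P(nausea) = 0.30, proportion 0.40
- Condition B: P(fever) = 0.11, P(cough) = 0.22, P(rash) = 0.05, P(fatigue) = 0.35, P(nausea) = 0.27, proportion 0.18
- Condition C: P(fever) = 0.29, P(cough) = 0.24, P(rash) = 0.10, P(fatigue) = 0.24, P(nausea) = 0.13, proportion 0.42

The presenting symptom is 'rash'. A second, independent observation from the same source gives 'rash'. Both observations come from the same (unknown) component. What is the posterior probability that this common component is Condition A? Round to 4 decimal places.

0.6593

P(component k | x) = w_k·f_k(x) / marginal(x), where marginal(x) = Σ_j w_j·f_j(x).
Since both observations come from the same component, the likelihood for component k is f_k(x₁)·f_k(x₂).
  L_A = [0.15] × [0.15] = 0.0225
  L_B = [0.05] × [0.05] = 0.0025
  L_C = [0.1] × [0.1] = 0.01
Unnormalised posteriors:
  w_A·L_A = 0.40 × 0.0225 = 0.009
  w_B·L_B = 0.18 × 0.0025 = 0.00045
  w_C·L_C = 0.42 × 0.01 = 0.0042
Normaliser: 0.009 + 0.00045 + 0.0042 = 0.01365
P(Condition A | x₁, x₂) = 0.009 / 0.01365 ≈ 0.6593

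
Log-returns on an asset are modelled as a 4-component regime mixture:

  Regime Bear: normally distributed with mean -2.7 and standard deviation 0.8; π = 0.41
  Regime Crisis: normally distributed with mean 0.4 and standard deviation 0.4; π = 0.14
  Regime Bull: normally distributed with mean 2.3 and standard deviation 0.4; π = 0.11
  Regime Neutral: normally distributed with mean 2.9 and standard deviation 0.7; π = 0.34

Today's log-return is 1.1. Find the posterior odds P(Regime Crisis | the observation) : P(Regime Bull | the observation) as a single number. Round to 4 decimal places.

24.7769

Only the two components matter; the odds are (π_i f_i(x)) / (π_j f_j(x)).
Normal densities:
  f_Bear = (1/(0.8·√(2π)))·exp(−(1.1−-2.7)²/(2·0.8²)) = 0.498678·exp(-11.28125) = 6.28688e-06
  f_Crisis = (1/(0.4·√(2π)))·exp(−(1.1−0.4)²/(2·0.4²)) = 0.997356·exp(-1.53125) = 0.215693
  f_Bull = (1/(0.4·√(2π)))·exp(−(1.1−2.3)²/(2·0.4²)) = 0.997356·exp(-4.50000) = 0.0110796
  f_Neutral = (1/(0.7·√(2π)))·exp(−(1.1−2.9)²/(2·0.7²)) = 0.569918·exp(-3.30612) = 0.0208921
Posterior odds = (π_Crisis·f_Crisis) / (π_Bull·f_Bull) = (0.14·0.215693) / (0.11·0.0110796) = 0.0301971 / 0.00121876 ≈ 24.7769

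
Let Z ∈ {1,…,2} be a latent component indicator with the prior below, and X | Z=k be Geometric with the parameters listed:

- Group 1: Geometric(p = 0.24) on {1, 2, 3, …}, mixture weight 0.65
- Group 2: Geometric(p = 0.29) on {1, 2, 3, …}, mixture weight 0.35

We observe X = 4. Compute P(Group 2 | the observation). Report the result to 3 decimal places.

The responsibility of component k is π_k f_k(x) divided by Σ_j π_j f_j(x).
Component likelihoods at x = 4:
  L_1 = 0.24·(1−0.24)^3 = 0.24·0.438976 = 0.105354
  L_2 = 0.29·(1−0.29)^3 = 0.29·0.357911 = 0.103794
Weight by the priors:
  π_1·L_1 = 0.65 × 0.105354 = 0.0684803
  π_2·L_2 = 0.35 × 0.103794 = 0.036328
Denominator: 0.0684803 + 0.036328 = 0.104808
P(Group 2 | 4) = 0.036328 / 0.104808 ≈ 0.347

0.347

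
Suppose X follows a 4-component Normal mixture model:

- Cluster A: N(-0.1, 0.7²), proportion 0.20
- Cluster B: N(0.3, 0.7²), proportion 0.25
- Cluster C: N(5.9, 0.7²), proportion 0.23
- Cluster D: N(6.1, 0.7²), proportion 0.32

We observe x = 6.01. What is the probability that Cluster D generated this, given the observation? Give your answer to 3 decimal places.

0.583

P(component k | x) = w_k·f_k(x) / marginal(x), where marginal(x) = Σ_j w_j·f_j(x).
Component likelihoods at x = 6.01:
  p_A = 1.62857e-17
  p_B = 2.02795e-15
  p_C = 0.562924
  p_D = 0.565226
Prior × likelihood for each component:
  w_A·p_A = 0.20 × 1.62857e-17 = 3.25714e-18
  w_B·p_B = 0.25 × 2.02795e-15 = 5.06986e-16
  w_C·p_C = 0.23 × 0.562924 = 0.129473
  w_D·p_D = 0.32 × 0.565226 = 0.180872
Denominator: 3.25714e-18 + 5.06986e-16 + 0.129473 + 0.180872 = 0.310345
P(Cluster D | x) ≈ 0.583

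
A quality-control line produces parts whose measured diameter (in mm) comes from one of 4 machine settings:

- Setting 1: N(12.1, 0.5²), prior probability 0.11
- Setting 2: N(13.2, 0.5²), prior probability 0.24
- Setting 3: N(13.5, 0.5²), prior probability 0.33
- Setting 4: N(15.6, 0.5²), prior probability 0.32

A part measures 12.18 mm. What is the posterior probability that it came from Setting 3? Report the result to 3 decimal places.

0.068

By Bayes' theorem, P(k | x) = π_k f_k(x) / Σ_j π_j f_j(x).
Evaluate each component's likelihood at the observed value:
  L_1 = (1/(0.5·√(2π)))·exp(−(12.18−12.1)²/(2·0.5²)) = 0.797885·exp(-0.01280) = 0.787737
  L_2 = (1/(0.5·√(2π)))·exp(−(12.18−13.2)²/(2·0.5²)) = 0.797885·exp(-2.08080) = 0.0996002
  L_3 = (1/(0.5·√(2π)))·exp(−(12.18−13.5)²/(2·0.5²)) = 0.797885·exp(-3.48480) = 0.0244631
  L_4 = (1/(0.5·√(2π)))·exp(−(12.18−15.6)²/(2·0.5²)) = 0.797885·exp(-23.39280) = 5.5281e-11
Unnormalised posteriors:
  π_1·L_1 = 0.11 × 0.787737 = 0.086651
  π_2·L_2 = 0.24 × 0.0996002 = 0.023904
  π_3·L_3 = 0.33 × 0.0244631 = 0.00807281
  π_4·L_4 = 0.32 × 5.5281e-11 = 1.76899e-11
Marginal: 0.086651 + 0.023904 + 0.00807281 + 1.76899e-11 = 0.118628
Responsibility of Setting 3: 0.00807281 / 0.118628 ≈ 0.068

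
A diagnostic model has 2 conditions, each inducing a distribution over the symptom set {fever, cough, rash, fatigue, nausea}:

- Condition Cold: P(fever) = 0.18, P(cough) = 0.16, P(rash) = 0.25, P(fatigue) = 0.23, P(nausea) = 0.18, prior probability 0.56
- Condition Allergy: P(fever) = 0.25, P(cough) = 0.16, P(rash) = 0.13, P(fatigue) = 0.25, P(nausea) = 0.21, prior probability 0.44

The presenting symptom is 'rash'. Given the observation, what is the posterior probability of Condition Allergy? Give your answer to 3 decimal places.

0.290

Apply Bayes' rule: the posterior for each component is proportional to its prior times its likelihood at x.
Evaluate each component's likelihood at the observed value:
  f_Cold = P(rash | comp) = 0.25
  f_Allergy = P(rash | comp) = 0.13
Multiply by the mixture weights:
  π_Cold·f_Cold = 0.56 × 0.25 = 0.14
  π_Allergy·f_Allergy = 0.44 × 0.13 = 0.0572
Marginal: 0.14 + 0.0572 = 0.1972
P(Condition Allergy | the observation) = 0.0572 / 0.1972 ≈ 0.290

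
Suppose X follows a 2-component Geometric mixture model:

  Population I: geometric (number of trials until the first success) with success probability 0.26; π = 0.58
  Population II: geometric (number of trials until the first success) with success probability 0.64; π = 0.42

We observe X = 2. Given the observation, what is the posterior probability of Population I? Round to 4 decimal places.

Posterior ∝ prior × likelihood, so P(k | x) ∝ w_k f_k(x); normalise over all components.
Component likelihoods at x = 2:
  L_I = 0.26·(1−0.26)^1 = 0.26·0.74 = 0.1924
  L_II = 0.64·(1−0.64)^1 = 0.64·0.36 = 0.2304
Prior × likelihood for each component:
  w_I·L_I = 0.58 × 0.1924 = 0.111592
  w_II·L_II = 0.42 × 0.2304 = 0.096768
Denominator: 0.111592 + 0.096768 = 0.20836
P(Population I | data) = 0.111592 / 0.20836 ≈ 0.5356

0.5356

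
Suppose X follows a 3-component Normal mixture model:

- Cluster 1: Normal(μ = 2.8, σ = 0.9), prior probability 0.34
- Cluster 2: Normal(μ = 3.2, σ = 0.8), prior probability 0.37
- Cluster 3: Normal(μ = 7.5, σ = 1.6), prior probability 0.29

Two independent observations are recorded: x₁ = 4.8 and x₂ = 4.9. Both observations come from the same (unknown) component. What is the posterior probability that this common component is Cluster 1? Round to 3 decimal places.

By Bayes' theorem, P(k | x) = w_k f_k(x) / Σ_j w_j f_j(x).
Since both observations come from the same component, the likelihood for component k is f_k(x₁)·f_k(x₂).
  f_1 = [(1/(0.9·√(2π)))·exp(−(4.8−2.8)²/(2·0.9²)) = 0.443269·exp(-2.46914) = 0.0375263] × [0.0291354] = 0.00109334
  f_2 = [(1/(0.8·√(2π)))·exp(−(4.8−3.2)²/(2·0.8²)) = 0.498678·exp(-2.00000) = 0.0674887] × [0.0521512] = 0.00351962
  f_3 = [(1/(1.6·√(2π)))·exp(−(4.8−7.5)²/(2·1.6²)) = 0.249339·exp(-1.42383) = 0.0600384] × [0.0665864] = 0.00399774
Multiply by the mixture weights:
  w_1·f_1 = 0.34 × 0.00109334 = 0.000371737
  w_2·f_2 = 0.37 × 0.00351962 = 0.00130226
  w_3·f_3 = 0.29 × 0.00399774 = 0.00115935
Denominator: 0.000371737 + 0.00130226 + 0.00115935 = 0.00283334
P(Cluster 1 | x₁, x₂) ≈ 0.131

0.131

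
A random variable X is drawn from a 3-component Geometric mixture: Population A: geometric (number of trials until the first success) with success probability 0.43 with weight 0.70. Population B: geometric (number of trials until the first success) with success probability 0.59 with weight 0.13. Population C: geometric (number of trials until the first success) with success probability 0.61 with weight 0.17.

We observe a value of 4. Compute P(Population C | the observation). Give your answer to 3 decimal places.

Apply Bayes' rule: the posterior for each component is proportional to its prior times its likelihood at x.
Component likelihoods at x = 4:
  p_A = 0.43·(1−0.43)^3 = 0.43·0.185193 = 0.079633
  p_B = 0.59·(1−0.59)^3 = 0.59·0.068921 = 0.0406634
  p_C = 0.61·(1−0.61)^3 = 0.61·0.059319 = 0.0361846
Prior × likelihood for each component:
  w_A·p_A = 0.70 × 0.079633 = 0.0557431
  w_B·p_B = 0.13 × 0.0406634 = 0.00528624
  w_C·p_C = 0.17 × 0.0361846 = 0.00615138
Marginal: 0.0557431 + 0.00528624 + 0.00615138 = 0.0671807
Responsibility of Population C: 0.00615138 / 0.0671807 ≈ 0.092

0.092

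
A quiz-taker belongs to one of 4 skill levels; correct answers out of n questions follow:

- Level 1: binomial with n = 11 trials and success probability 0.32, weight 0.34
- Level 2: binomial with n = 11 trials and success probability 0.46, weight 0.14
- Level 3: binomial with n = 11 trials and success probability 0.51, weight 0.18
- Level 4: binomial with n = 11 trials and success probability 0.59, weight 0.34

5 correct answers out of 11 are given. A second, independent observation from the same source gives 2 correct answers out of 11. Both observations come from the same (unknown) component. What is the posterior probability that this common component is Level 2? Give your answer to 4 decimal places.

Apply Bayes' rule: the posterior for each component is proportional to its prior times its likelihood at x.
Since both observations come from the same component, the likelihood for component k is f_k(x₁)·f_k(x₂).
  L_1 = [C(11,5)·0.32^5·0.68^6 = 462·0.00335544·0.0988675 = 0.153266] × [0.175083] = 0.0268342
  L_2 = [C(11,5)·0.46^5·0.54^6 = 462·0.0205963·0.0247949 = 0.235936] × [0.0454383] = 0.0107205
  L_3 = [C(11,5)·0.51^5·0.49^6 = 462·0.0345025·0.0138413 = 0.220632] × [0.0232953] = 0.00513969
  L_4 = [C(11,5)·0.59^5·0.41^6 = 462·0.0714924·0.0047501 = 0.156894] × [0.00626789] = 0.000983392
Prior × likelihood for each component:
  P(Z=1)·L_1 = 0.34 × 0.0268342 = 0.00912362
  P(Z=2)·L_2 = 0.14 × 0.0107205 = 0.00150087
  P(Z=3)·L_3 = 0.18 × 0.00513969 = 0.000925145
  P(Z=4)·L_4 = 0.34 × 0.000983392 = 0.000334353
Denominator: 0.00912362 + 0.00150087 + 0.000925145 + 0.000334353 = 0.011884
So the posterior for Level 2 is 0.00150087 / 0.011884 ≈ 0.1263.

0.1263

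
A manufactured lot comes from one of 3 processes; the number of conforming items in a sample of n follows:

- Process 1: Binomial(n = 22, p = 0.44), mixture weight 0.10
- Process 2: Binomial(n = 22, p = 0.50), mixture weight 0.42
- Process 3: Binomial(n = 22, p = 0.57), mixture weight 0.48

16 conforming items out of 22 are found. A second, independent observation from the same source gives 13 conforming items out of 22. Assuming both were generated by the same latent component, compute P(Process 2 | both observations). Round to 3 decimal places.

The responsibility of component k is P(Z=k) f_k(x) divided by Σ_j P(Z=j) f_j(x).
Since both observations come from the same component, the likelihood for component k is f_k(x₁)·f_k(x₂).
  f_1 = [0.00454136] × [0.0624166] = 0.000283456
  f_2 = [0.0177891] × [0.118594] = 0.00210969
  f_3 = [0.0585629] × [0.167615] = 0.00981602
Prior × likelihood for each component:
  P(Z=1)·f_1 = 0.10 × 0.000283456 = 2.83456e-05
  P(Z=2)·f_2 = 0.42 × 0.00210969 = 0.000886068
  P(Z=3)·f_3 = 0.48 × 0.00981602 = 0.00471169
Sum: 2.83456e-05 + 0.000886068 + 0.00471169 = 0.0056261
P(Process 2 | data) ≈ 0.157

0.157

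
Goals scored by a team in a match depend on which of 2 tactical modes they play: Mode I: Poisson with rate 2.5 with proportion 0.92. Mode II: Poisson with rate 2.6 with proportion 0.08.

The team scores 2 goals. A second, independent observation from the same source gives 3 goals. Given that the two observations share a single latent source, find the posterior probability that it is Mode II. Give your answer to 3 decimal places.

The responsibility of component k is π_k f_k(x) divided by Σ_j π_j f_j(x).
Since both observations come from the same component, the likelihood for component k is f_k(x₁)·f_k(x₂).
  L_I = [e^(−2.5)·2.5^2/2! = 0.256516] × [0.213763] = 0.0548336
  L_II = [e^(−2.6)·2.6^2/2! = 0.251045] × [0.217572] = 0.0546203
Weight by the priors:
  π_I·L_I = 0.92 × 0.0548336 = 0.0504469
  π_II·L_II = 0.08 × 0.0546203 = 0.00436963
Normaliser: 0.0504469 + 0.00436963 = 0.0548165
P(Mode II | data) = 0.00436963 / 0.0548165 ≈ 0.080

0.080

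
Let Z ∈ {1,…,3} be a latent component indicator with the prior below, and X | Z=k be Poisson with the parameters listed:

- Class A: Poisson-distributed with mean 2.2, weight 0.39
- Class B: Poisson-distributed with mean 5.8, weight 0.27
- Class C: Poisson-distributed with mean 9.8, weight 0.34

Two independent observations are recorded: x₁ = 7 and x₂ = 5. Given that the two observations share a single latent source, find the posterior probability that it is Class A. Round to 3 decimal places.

0.014

Apply Bayes' rule: the posterior for each component is proportional to its prior times its likelihood at x.
Since both observations come from the same component, the likelihood for component k is f_k(x₁)·f_k(x₂).
  L_A = [e^(−2.2)·2.2^7/7! = 0.00548378] × [0.0475866] = 0.000260954
  L_B = [e^(−5.8)·5.8^7/7! = 0.132635] × [0.165596] = 0.0219638
  L_C = [e^(−9.8)·9.8^7/7! = 0.0955138] × [0.0417699] = 0.0039896
Weight by the priors:
  π_A·L_A = 0.39 × 0.000260954 = 0.000101772
  π_B·L_B = 0.27 × 0.0219638 = 0.00593024
  π_C·L_C = 0.34 × 0.0039896 = 0.00135646
Evidence: 0.000101772 + 0.00593024 + 0.00135646 = 0.00738847
P(Class A | data) ≈ 0.014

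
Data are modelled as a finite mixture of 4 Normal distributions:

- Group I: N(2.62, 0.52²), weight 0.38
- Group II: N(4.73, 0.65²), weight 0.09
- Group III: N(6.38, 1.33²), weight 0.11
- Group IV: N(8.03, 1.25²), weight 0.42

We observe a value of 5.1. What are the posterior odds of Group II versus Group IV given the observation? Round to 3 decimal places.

5.466

Posterior odds = (w_i f_i(x)) / (w_j f_j(x)); the normalising sum cancels.
Component likelihoods at x = 5.1:
  p_I = (1/(0.52·√(2π)))·exp(−(5.1−2.62)²/(2·0.52²)) = 0.767197·exp(-11.37278) = 8.82614e-06
  p_II = (1/(0.65·√(2π)))·exp(−(5.1−4.73)²/(2·0.65²)) = 0.613757·exp(-0.16201) = 0.521958
  p_III = (1/(1.33·√(2π)))·exp(−(5.1−6.38)²/(2·1.33²)) = 0.299957·exp(-0.46311) = 0.188769
  p_IV = (1/(1.25·√(2π)))·exp(−(5.1−8.03)²/(2·1.25²)) = 0.319154·exp(-2.74717) = 0.0204607
0.0469763 / 0.00859349 ≈ 5.466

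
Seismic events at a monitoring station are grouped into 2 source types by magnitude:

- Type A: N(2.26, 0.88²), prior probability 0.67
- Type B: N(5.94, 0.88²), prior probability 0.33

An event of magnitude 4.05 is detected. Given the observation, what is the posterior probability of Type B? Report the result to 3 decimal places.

Posterior ∝ prior × likelihood, so P(k | x) ∝ w_k f_k(x); normalise over all components.
Evaluate each component's likelihood at the observed value:
  f_A = 0.0572763
  f_B = 0.0451633
Weight by the priors:
  w_A·f_A = 0.67 × 0.0572763 = 0.0383751
  w_B·f_B = 0.33 × 0.0451633 = 0.0149039
Sum: 0.0383751 + 0.0149039 = 0.053279
P(Type B | x) ≈ 0.280

0.280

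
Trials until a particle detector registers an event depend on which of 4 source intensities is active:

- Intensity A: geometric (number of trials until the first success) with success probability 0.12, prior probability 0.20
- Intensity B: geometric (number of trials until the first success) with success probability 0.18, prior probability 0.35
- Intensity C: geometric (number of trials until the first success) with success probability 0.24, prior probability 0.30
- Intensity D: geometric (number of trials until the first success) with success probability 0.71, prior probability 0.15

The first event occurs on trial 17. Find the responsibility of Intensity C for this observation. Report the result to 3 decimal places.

0.135

P(component k | x) = π_k·f_k(x) / marginal(x), where marginal(x) = Σ_j π_j·f_j(x).
Evaluate each component's likelihood at the observed value:
  f_A = 0.12·(1−0.12)^16 = 0.12·0.129337 = 0.0155204
  f_B = 0.18·(1−0.18)^16 = 0.18·0.0417851 = 0.00752132
  f_C = 0.24·(1−0.24)^16 = 0.24·0.0123885 = 0.00297323
  f_D = 0.71·(1−0.71)^16 = 0.71·2.50246e-09 = 1.77675e-09
Multiply by the mixture weights:
  π_A·f_A = 0.20 × 0.0155204 = 0.00310409
  π_B·f_B = 0.35 × 0.00752132 = 0.00263246
  π_C·f_C = 0.30 × 0.00297323 = 0.000891969
  π_D·f_D = 0.15 × 1.77675e-09 = 2.66512e-10
Normaliser: 0.00310409 + 0.00263246 + 0.000891969 + 2.66512e-10 = 0.00662852
So the posterior for Intensity C is 0.000891969 / 0.00662852 ≈ 0.135.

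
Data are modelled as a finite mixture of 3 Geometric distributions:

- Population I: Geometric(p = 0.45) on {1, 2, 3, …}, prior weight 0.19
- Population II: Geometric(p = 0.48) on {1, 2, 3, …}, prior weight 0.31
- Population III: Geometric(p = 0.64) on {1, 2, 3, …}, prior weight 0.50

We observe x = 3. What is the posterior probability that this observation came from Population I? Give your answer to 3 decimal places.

0.240

Posterior ∝ prior × likelihood, so P(k | x) ∝ π_k f_k(x); normalise over all components.
Evaluate each component's likelihood at the observed value:
  p_I = 0.45·(1−0.45)^2 = 0.45·0.3025 = 0.136125
  p_II = 0.48·(1−0.48)^2 = 0.48·0.2704 = 0.129792
  p_III = 0.64·(1−0.64)^2 = 0.64·0.1296 = 0.082944
Multiply by the mixture weights:
  π_I·p_I = 0.19 × 0.136125 = 0.0258638
  π_II·p_II = 0.31 × 0.129792 = 0.0402355
  π_III·p_III = 0.50 × 0.082944 = 0.041472
Evidence: 0.0258638 + 0.0402355 + 0.041472 = 0.107571
P(Population I | 3) = 0.0258638 / 0.107571 ≈ 0.240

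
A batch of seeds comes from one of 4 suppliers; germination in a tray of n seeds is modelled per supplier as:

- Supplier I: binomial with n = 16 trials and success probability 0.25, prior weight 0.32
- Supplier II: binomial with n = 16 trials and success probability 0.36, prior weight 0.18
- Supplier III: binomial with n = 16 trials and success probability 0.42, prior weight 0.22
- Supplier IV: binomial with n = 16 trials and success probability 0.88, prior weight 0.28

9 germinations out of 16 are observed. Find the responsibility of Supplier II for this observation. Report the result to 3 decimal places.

P(component k | x) = π_k·f_k(x) / marginal(x), where marginal(x) = Σ_j π_j·f_j(x).
Component likelihoods at x = 9 germinations out of 16:
  L_I = 0.00582526
  L_II = 0.0510985
  L_III = 0.102723
  L_IV = 0.0012973
Weight by the priors:
  π_I·L_I = 0.32 × 0.00582526 = 0.00186408
  π_II·L_II = 0.18 × 0.0510985 = 0.00919773
  π_III·L_III = 0.22 × 0.102723 = 0.022599
  π_IV·L_IV = 0.28 × 0.0012973 = 0.000363243
Normaliser: 0.00186408 + 0.00919773 + 0.022599 + 0.000363243 = 0.034024
Responsibility of Supplier II: 0.00919773 / 0.034024 ≈ 0.270

0.270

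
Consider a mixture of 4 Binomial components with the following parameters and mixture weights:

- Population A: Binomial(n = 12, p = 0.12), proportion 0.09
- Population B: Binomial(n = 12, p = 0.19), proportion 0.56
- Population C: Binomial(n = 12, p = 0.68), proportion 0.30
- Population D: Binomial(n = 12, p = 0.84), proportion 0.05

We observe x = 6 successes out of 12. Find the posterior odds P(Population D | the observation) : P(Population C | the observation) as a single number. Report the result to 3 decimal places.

0.009

The posterior odds equal the prior odds times the likelihood ratio: (w_i/w_j)·(f_i(x)/f_j(x)).
Component likelihoods at x = 6 successes out of 12:
  f_A = C(12,6)·0.12^6·0.88^6 = 924·2.98598e-06·0.464404 = 0.00128131
  f_B = C(12,6)·0.19^6·0.81^6 = 924·4.70459e-05·0.28243 = 0.0122773
  f_C = C(12,6)·0.68^6·0.32^6 = 924·0.0988675·0.00107374 = 0.0980901
  f_D = C(12,6)·0.84^6·0.16^6 = 924·0.351298·1.67772e-05 = 0.00544587
Posterior odds = (w_D·f_D) / (w_C·f_C) = (0.05·0.00544587) / (0.30·0.0980901) = 0.000272294 / 0.029427 ≈ 0.009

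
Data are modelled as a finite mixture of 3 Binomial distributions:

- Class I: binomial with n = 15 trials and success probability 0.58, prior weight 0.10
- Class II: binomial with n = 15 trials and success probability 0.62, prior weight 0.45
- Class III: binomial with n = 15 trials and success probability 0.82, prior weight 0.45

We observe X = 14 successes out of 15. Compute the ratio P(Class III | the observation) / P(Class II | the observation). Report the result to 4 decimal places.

23.7355

Since P(k|x) ∝ P(Z=k) f_k(x), the posterior odds are P(Z=i) f_i(x) / (P(Z=j) f_j(x)).
Binomial probabilities:
  L_I = 0.00307137
  L_II = 0.00706901
  L_III = 0.167787
0.075504 / 0.00318105 ≈ 23.7355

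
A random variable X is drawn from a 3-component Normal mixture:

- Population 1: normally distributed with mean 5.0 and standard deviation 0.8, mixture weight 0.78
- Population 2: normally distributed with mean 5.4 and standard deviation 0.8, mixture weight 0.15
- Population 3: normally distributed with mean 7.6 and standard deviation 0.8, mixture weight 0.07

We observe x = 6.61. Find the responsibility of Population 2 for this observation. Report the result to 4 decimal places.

0.2607

The responsibility of component k is π_k f_k(x) divided by Σ_j π_j f_j(x).
Evaluate each component's likelihood at the observed value:
  L_1 = (1/(0.8·√(2π)))·exp(−(6.61−5.0)²/(2·0.8²)) = 0.498678·exp(-2.02508) = 0.0658173
  L_2 = (1/(0.8·√(2π)))·exp(−(6.61−5.4)²/(2·0.8²)) = 0.498678·exp(-1.14383) = 0.158877
  L_3 = (1/(0.8·√(2π)))·exp(−(6.61−7.6)²/(2·0.8²)) = 0.498678·exp(-0.76570) = 0.231889
Unnormalised posteriors:
  π_1·L_1 = 0.78 × 0.0658173 = 0.0513375
  π_2·L_2 = 0.15 × 0.158877 = 0.0238316
  π_3·L_3 = 0.07 × 0.231889 = 0.0162322
Marginal: 0.0513375 + 0.0238316 + 0.0162322 = 0.0914013
P(Population 2 | 6.61) = 0.0238316 / 0.0914013 ≈ 0.2607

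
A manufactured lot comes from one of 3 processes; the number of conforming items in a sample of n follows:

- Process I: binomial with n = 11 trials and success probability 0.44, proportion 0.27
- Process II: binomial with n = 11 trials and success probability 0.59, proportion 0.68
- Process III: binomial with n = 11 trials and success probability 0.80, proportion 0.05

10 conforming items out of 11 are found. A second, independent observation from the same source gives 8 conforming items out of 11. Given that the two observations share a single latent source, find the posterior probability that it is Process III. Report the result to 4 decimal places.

0.4981

Posterior ∝ prior × likelihood, so P(k | x) ∝ π_k f_k(x); normalise over all components.
Since both observations come from the same component, the likelihood for component k is f_k(x₁)·f_k(x₂).
  f_I = [0.00167536] × [0.040707] = 6.81988e-05
  f_II = [0.0230514] × [0.166975] = 0.003849
  f_III = [0.236223] × [0.221459] = 0.0523138
Prior × likelihood for each component:
  π_I·f_I = 0.27 × 6.81988e-05 = 1.84137e-05
  π_II·f_II = 0.68 × 0.003849 = 0.00261732
  π_III·f_III = 0.05 × 0.0523138 = 0.00261569
Sum: 1.84137e-05 + 0.00261732 + 0.00261569 = 0.00525143
P(Process III | x₁, x₂) = 0.00261569 / 0.00525143 ≈ 0.4981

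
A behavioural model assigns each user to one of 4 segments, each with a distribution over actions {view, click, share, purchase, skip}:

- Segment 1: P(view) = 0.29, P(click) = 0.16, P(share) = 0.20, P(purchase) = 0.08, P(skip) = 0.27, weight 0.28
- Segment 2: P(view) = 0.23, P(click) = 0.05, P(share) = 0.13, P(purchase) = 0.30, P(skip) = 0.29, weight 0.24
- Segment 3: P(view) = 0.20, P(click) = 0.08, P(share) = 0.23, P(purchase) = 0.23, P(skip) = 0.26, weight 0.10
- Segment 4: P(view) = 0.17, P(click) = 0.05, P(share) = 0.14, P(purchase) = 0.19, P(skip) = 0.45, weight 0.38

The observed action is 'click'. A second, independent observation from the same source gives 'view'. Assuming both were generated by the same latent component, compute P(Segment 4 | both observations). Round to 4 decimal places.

Apply Bayes' rule: the posterior for each component is proportional to its prior times its likelihood at x.
Since both observations come from the same component, the likelihood for component k is f_k(x₁)·f_k(x₂).
  p_1 = [0.16] × [0.29] = 0.0464
  p_2 = [0.05] × [0.23] = 0.0115
  p_3 = [0.08] × [0.2] = 0.016
  p_4 = [0.05] × [0.17] = 0.0085
Unnormalised posteriors:
  π_1·p_1 = 0.28 × 0.0464 = 0.012992
  π_2·p_2 = 0.24 × 0.0115 = 0.00276
  π_3·p_3 = 0.10 × 0.016 = 0.0016
  π_4·p_4 = 0.38 × 0.0085 = 0.00323
Normaliser: 0.012992 + 0.00276 + 0.0016 + 0.00323 = 0.020582
So the posterior for Segment 4 is 0.00323 / 0.020582 ≈ 0.1569.

0.1569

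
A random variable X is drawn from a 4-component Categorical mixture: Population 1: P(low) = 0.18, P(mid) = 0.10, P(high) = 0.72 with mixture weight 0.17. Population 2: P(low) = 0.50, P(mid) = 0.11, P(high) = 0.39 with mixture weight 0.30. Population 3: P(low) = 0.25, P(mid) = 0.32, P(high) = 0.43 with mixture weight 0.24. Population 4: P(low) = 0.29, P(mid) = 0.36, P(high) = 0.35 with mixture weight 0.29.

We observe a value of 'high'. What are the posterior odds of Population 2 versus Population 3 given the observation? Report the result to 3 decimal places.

1.134

Since P(k|x) ∝ π_k f_k(x), the posterior odds are π_i f_i(x) / (π_j f_j(x)).
Component likelihoods at x = 'high':
  p_1 = 0.72
  p_2 = 0.39
  p_3 = 0.43
  p_4 = 0.35
0.117 / 0.1032 ≈ 1.134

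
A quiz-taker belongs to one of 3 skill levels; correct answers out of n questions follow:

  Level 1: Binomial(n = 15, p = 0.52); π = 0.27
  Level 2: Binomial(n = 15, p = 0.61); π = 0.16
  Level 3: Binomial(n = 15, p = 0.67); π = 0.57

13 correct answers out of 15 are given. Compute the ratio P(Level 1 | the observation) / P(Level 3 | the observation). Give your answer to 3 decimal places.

Since P(k|x) ∝ π_k f_k(x), the posterior odds are π_i f_i(x) / (π_j f_j(x)).
Binomial probabilities:
  L_1 = C(15,13)·0.52^13·0.48^2 = 105·0.000203256·0.2304 = 0.00491717
  L_2 = C(15,13)·0.61^13·0.39^2 = 105·0.00161915·0.1521 = 0.0258587
  L_3 = C(15,13)·0.67^13·0.33^2 = 105·0.00548242·0.1089 = 0.0626888
Odds = (0.27/0.57) × (0.00491717/0.0626888) = 0.473684 × 0.0784378 ≈ 0.037

0.037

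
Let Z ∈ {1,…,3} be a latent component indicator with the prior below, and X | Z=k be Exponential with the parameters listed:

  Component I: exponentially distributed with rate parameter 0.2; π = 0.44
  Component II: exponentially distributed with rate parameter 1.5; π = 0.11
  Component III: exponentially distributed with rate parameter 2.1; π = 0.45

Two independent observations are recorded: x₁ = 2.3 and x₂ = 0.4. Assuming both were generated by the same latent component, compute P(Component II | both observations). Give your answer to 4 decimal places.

The responsibility of component k is π_k f_k(x) divided by Σ_j π_j f_j(x).
Since both observations come from the same component, the likelihood for component k is f_k(x₁)·f_k(x₂).
  L_I = [0.2·e^(−0.2·2.3) = 0.2·e^(−0.4600) = 0.126257] × [0.184623] = 0.0233099
  L_II = [1.5·e^(−1.5·2.3) = 1.5·e^(−3.4500) = 0.0476185] × [0.823217] = 0.0392003
  L_III = [2.1·e^(−2.1·2.3) = 2.1·e^(−4.8300) = 0.0167717] × [0.906592] = 0.0152051
Prior × likelihood for each component:
  π_I·L_I = 0.44 × 0.0233099 = 0.0102564
  π_II·L_II = 0.11 × 0.0392003 = 0.00431204
  π_III·L_III = 0.45 × 0.0152051 = 0.00684229
Evidence: 0.0102564 + 0.00431204 + 0.00684229 = 0.0214107
Responsibility of Component II: 0.00431204 / 0.0214107 ≈ 0.2014

0.2014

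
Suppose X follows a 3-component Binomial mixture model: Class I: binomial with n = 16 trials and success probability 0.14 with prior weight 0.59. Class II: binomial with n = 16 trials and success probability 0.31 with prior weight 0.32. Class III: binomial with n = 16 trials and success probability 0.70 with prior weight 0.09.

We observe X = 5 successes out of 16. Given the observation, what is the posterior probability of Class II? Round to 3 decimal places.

0.718

Posterior ∝ prior × likelihood, so P(k | x) ∝ w_k f_k(x); normalise over all components.
Component likelihoods at x = 5 successes out of 16:
  f_I = C(16,5)·0.14^5·0.86^11 = 4368·5.37824e-05·0.190319 = 0.0447101
  f_II = C(16,5)·0.31^5·0.69^11 = 4368·0.00286292·0.0168787 = 0.211072
  f_III = C(16,5)·0.70^5·0.30^11 = 4368·0.16807·1.77147e-06 = 0.00130049
Unnormalised posteriors:
  w_I·f_I = 0.59 × 0.0447101 = 0.026379
  w_II·f_II = 0.32 × 0.211072 = 0.0675431
  w_III·f_III = 0.09 × 0.00130049 = 0.000117044
Normaliser: 0.026379 + 0.0675431 + 0.000117044 = 0.0940391
Responsibility of Class II: 0.0675431 / 0.0940391 ≈ 0.718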